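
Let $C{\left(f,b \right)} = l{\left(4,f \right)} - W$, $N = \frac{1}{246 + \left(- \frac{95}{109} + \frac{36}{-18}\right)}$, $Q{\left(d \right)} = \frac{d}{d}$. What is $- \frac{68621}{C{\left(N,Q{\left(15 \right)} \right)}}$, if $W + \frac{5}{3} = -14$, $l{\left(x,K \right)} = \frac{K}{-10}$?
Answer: $- \frac{54555753630}{12455143} \approx -4380.2$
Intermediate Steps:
$l{\left(x,K \right)} = - \frac{K}{10}$ ($l{\left(x,K \right)} = K \left(- \frac{1}{10}\right) = - \frac{K}{10}$)
$W = - \frac{47}{3}$ ($W = - \frac{5}{3} - 14 = - \frac{47}{3} \approx -15.667$)
$Q{\left(d \right)} = 1$
$N = \frac{109}{26501}$ ($N = \frac{1}{246 + \left(\left(-95\right) \frac{1}{109} + 36 \left(- \frac{1}{18}\right)\right)} = \frac{1}{246 - \frac{313}{109}} = \frac{1}{\frac{26501}{109}} = \frac{109}{26501} \approx 0.004113$)
$C{\left(f,b \right)} = \frac{47}{3} - \frac{f}{10}$ ($C{\left(f,b \right)} = - \frac{f}{10} - - \frac{47}{3} = - \frac{f}{10} + \frac{47}{3} = \frac{47}{3} - \frac{f}{10}$)
$- \frac{68621}{C{\left(N,Q{\left(15 \right)} \right)}} = - \frac{68621}{\frac{47}{3} - \frac{109}{265010}} = - \frac{68621}{\frac{12455143}{795030}} = \left(-68621\right) \frac{795030}{12455143} = - \frac{54555753630}{12455143}$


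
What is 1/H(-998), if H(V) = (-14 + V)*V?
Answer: 1/1009976 ≈ 9.9012e-7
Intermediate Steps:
H(V) = V*(-14 + V)
1/H(-998) = 1/(-998*(-14 - 998)) = 1/(-998*(-1012)) = 1/1009976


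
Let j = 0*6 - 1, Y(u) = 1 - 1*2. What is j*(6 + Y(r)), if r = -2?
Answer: -5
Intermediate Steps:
Y(u) = -1 (Y(u) = 1 - 2 = -1)
j = -1 (j = 0 - 1 = -1)
j*(6 + Y(r)) = -(6 - 1) = -1*5 = -5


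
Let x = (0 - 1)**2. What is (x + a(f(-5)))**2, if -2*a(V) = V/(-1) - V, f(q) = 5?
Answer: 36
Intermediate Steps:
a(V) = V (a(V) = -(V/(-1) - V)/2 = -(V*(-1) - V)/2 = -(-V - V)/2 = -(-1)*V = V)
x = 1 (x = (-1)**2 = 1)
(x + a(f(-5)))**2 = (1 + 5)**2 = 6**2 = 36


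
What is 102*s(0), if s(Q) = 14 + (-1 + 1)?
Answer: 1428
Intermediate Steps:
s(Q) = 14 (s(Q) = 14 + 0 = 14)
102*s(0) = 102*14 = 1428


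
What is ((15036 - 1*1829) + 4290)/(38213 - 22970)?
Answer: 17497/15243 ≈ 1.1479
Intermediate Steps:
((15036 - 1*1829) + 4290)/(38213 - 22970) = ((15036 - 1829) + 4290)/15243 = (13207 + 4290)*(1/15243) = 17497*(1/15243) = 17497/15243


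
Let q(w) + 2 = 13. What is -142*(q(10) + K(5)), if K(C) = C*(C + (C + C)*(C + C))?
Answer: -76112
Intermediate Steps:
q(w) = 11 (q(w) = -2 + 13 = 11)
K(C) = C*(C + 4*C**2) (K(C) = C*(C + (2*C)*(2*C)) = C*(C + 4*C**2))
-142*(q(10) + K(5)) = -142*(11 + 5**2*(1 + 4*5)) = -142*(11 + 25*(1 + 20)) = -142*(11 + 25*21) = -142*(11 + 525) = -142*536 = -76112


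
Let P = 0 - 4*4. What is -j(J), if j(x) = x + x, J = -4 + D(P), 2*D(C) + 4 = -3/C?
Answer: 189/16 ≈ 11.813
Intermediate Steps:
P = -16 (P = 0 - 16 = -16)
D(C) = -2 - 3/(2*C) (D(C) = -2 + (-3/C)/2 = -2 - 3/(2*C))
J = -189/32 (J = -4 + (-2 - 3/2/(-16)) = -4 + (-2 - 3/2*(-1/16)) = -4 + (-2 + 3/32) = -4 - 61/32 = -189/32 ≈ -5.9063)
j(x) = 2*x
-j(J) = -2*(-189)/32 = -1*(-189/16) = 189/16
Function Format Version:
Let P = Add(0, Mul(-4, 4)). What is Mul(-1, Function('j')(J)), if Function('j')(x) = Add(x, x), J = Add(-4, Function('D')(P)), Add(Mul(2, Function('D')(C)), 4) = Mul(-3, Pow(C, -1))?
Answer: Rational(189, 16) ≈ 11.813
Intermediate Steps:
P = -16 (P = Add(0, -16) = -16)
Function('D')(C) = Add(-2, Mul(Rational(-3, 2), Pow(C, -1))) (Function('D')(C) = Add(-2, Mul(Rational(1, 2), Mul(-3, Pow(C, -1)))) = Add(-2, Mul(Rational(-3, 2), Pow(C, -1))))
J = Rational(-189, 32) (J = Add(-4, Add(-2, Mul(Rational(-3, 2), Pow(-16, -1)))) = Add(-4, Add(-2, Mul(Rational(-3, 2), Rational(-1, 16)))) = Add(-4, Add(-2, Rational(3, 32))) = Add(-4, Rational(-61, 32)) = Rational(-189, 32) ≈ -5.9063)
Function('j')(x) = Mul(2, x)
Mul(-1, Function('j')(J)) = Mul(-1, Mul(2, Rational(-189, 32))) = Mul(-1, Rational(-189, 16)) = Rational(189, 16)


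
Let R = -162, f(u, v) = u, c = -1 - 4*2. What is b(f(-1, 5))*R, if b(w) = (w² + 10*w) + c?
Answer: 2916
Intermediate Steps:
c = -9 (c = -1 - 8 = -9)
b(w) = -9 + w² + 10*w (b(w) = (w² + 10*w) - 9 = -9 + w² + 10*w)
b(f(-1, 5))*R = (-9 + (-1)² + 10*(-1))*(-162) = (-9 + 1 - 10)*(-162) = -18*(-162) = 2916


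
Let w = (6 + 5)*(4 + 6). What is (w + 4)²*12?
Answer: 155952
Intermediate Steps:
w = 110 (w = 11*10 = 110)
(w + 4)²*12 = (110 + 4)²*12 = 114²*12 = 12996*12 = 155952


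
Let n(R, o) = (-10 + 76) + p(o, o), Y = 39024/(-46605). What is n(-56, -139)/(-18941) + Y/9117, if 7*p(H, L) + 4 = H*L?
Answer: -71873738159/481503612135 ≈ -0.14927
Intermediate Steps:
Y = -13008/15535 (Y = 39024*(-1/46605) = -13008/15535 ≈ -0.83733)
p(H, L) = -4/7 + H*L/7 (p(H, L) = -4/7 + (H*L)/7 = -4/7 + H*L/7)
n(R, o) = 458/7 + o²/7 (n(R, o) = (-10 + 76) + (-4/7 + o*o/7) = 66 + (-4/7 + o²/7) = 458/7 + o²/7)
n(-56, -139)/(-18941) + Y/9117 = (458/7 + (⅐)*(-139)²)/(-18941) - 13008/15535/9117 = (458/7 + (⅐)*19321)*(-1/18941) - 13008/15535*1/9117 = (458/7 + 19321/7)*(-1/18941) - 4336/47210865 = (19779/7)*(-1/18941) - 4336/47210865 = -19779/132587 - 4336/47210865 = -71873738159/481503612135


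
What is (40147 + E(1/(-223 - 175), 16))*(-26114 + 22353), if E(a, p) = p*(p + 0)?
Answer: -151955683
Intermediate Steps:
E(a, p) = p² (E(a, p) = p*p = p²)
(40147 + E(1/(-223 - 175), 16))*(-26114 + 22353) = (40147 + 16²)*(-26114 + 22353) = (40147 + 256)*(-3761) = 40403*(-3761) = -151955683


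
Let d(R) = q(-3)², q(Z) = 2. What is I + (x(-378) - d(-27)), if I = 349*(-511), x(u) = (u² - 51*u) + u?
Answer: -16559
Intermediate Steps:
x(u) = u² - 50*u
I = -178339
d(R) = 4 (d(R) = 2² = 4)
I + (x(-378) - d(-27)) = -178339 + (-378*(-50 - 378) - 1*4) = -178339 + (-378*(-428) - 4) = -178339 + (161784 - 4) = -178339 + 161780 = -16559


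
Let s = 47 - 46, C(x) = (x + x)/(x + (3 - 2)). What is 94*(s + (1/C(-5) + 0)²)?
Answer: 2726/25 ≈ 109.04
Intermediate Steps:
C(x) = 2*x/(1 + x) (C(x) = (2*x)/(x + 1) = (2*x)/(1 + x) = 2*x/(1 + x))
s = 1
94*(s + (1/C(-5) + 0)²) = 94*(1 + (1/(2*(-5)/(1 - 5)) + 0)²) = 94*(1 + (1/(2*(-5)/(-4)) + 0)²) = 94*(1 + (1/(2*(-5)*(-¼)) + 0)²) = 94*(1 + (1/(5/2) + 0)²) = 94*(1 + (⅖ + 0)²) = 94*(1 + (⅖)²) = 94*(1 + 4/25) = 94*(29/25) = 2726/25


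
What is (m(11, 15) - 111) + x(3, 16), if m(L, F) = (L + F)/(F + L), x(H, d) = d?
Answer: -94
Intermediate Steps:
m(L, F) = 1 (m(L, F) = (F + L)/(F + L) = 1)
(m(11, 15) - 111) + x(3, 16) = (1 - 111) + 16 = -110 + 16 = -94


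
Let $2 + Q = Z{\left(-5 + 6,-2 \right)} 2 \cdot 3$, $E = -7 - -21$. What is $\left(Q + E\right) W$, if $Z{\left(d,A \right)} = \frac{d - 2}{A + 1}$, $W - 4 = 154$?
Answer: $2844$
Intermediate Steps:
$W = 158$ ($W = 4 + 154 = 158$)
$Z{\left(d,A \right)} = \frac{-2 + d}{1 + A}$
$E = 14$ ($E = -7 + 21 = 14$)
$Q = 4$ ($Q = -2 + \frac{-2 + \left(-5 + 6\right)}{1 - 2} \cdot 2 \cdot 3 = -2 + \frac{-2 + 1}{-1} \cdot 2 \cdot 3 = -2 + \left(-1\right) \left(-1\right) 2 \cdot 3 = -2 + 1 \cdot 2 \cdot 3 = -2 + 2 \cdot 3 = -2 + 6 = 4$)
$\left(Q + E\right) W = \left(4 + 14\right) 158 = 18 \cdot 158 = 2844$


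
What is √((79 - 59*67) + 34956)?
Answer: √31082 ≈ 176.30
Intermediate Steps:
√((79 - 59*67) + 34956) = √((79 - 3953) + 34956) = √(-3874 + 34956) = √31082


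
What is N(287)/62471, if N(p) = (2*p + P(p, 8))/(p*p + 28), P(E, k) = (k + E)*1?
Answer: 11/65157253 ≈ 1.6882e-7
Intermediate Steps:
P(E, k) = E + k (P(E, k) = (E + k)*1 = E + k)
N(p) = (8 + 3*p)/(28 + p²) (N(p) = (2*p + (p + 8))/(p*p + 28) = (2*p + (8 + p))/(p² + 28) = (8 + 3*p)/(28 + p²))
N(287)/62471 = ((8 + 3*287)/(28 + 287²))/62471 = ((8 + 861)/(28 + 82369))*(1/62471) = (869/82397)*(1/62471) = ((1/82397)*869)*(1/62471) = (11/1043)*(1/62471) = 11/65157253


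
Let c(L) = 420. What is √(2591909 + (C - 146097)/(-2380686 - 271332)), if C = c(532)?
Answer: √2025490377494428078/884006 ≈ 1609.9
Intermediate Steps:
C = 420
√(2591909 + (C - 146097)/(-2380686 - 271332)) = √(2591909 + (420 - 146097)/(-2380686 - 271332)) = √(2591909 - 145677/(-2652018)) = √(2591909 - 145677*(-1/2652018)) = √(2591909 + 48559/884006) = √(2291263156013/884006) = √2025490377494428078/884006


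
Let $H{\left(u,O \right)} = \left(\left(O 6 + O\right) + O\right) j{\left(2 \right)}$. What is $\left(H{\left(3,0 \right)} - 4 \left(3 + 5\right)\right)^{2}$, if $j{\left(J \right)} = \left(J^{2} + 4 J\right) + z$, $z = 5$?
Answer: $1024$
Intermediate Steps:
$j{\left(J \right)} = 5 + J^{2} + 4 J$ ($j{\left(J \right)} = \left(J^{2} + 4 J\right) + 5 = 5 + J^{2} + 4 J$)
$H{\left(u,O \right)} = 136 O$ ($H{\left(u,O \right)} = \left(\left(O 6 + O\right) + O\right) \left(5 + 2^{2} + 4 \cdot 2\right) = \left(\left(6 O + O\right) + O\right) \left(5 + 4 + 8\right) = \left(7 O + O\right) 17 = 8 O 17 = 136 O$)
$\left(H{\left(3,0 \right)} - 4 \left(3 + 5\right)\right)^{2} = \left(136 \cdot 0 - 4 \left(3 + 5\right)\right)^{2} = \left(0 - 32\right)^{2} = \left(-32\right)^{2} = 1024$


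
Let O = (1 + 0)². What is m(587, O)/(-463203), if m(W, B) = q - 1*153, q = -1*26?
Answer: 179/463203 ≈ 0.00038644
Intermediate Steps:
O = 1 (O = 1² = 1)
q = -26
m(W, B) = -179 (m(W, B) = -26 - 1*153 = -26 - 153 = -179)
m(587, O)/(-463203) = -179/(-463203) = -179*(-1/463203) = 179/463203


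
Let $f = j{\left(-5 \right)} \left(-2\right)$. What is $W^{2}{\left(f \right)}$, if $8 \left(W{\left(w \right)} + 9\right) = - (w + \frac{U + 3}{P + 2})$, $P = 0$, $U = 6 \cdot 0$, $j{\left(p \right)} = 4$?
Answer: $\frac{17161}{256} \approx 67.035$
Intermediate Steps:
$U = 0$
$f = -8$ ($f = 4 \left(-2\right) = -8$)
$W{\left(w \right)} = - \frac{147}{16} - \frac{w}{8}$ ($W{\left(w \right)} = -9 + \frac{\left(-1\right) \left(w + \frac{0 + 3}{0 + 2}\right)}{8} = -9 + \frac{\left(-1\right) \left(w + \frac{3}{2}\right)}{8} = -9 + \frac{\left(-1\right) \left(\frac{3}{2} + w\right)}{8} = -9 + \frac{- \frac{3}{2} - w}{8} = -9 - \left(\frac{3}{16} + \frac{w}{8}\right) = - \frac{147}{16} - \frac{w}{8}$)
$W^{2}{\left(f \right)} = \left(- \frac{147}{16} - -1\right)^{2} = \left(- \frac{147}{16} + 1\right)^{2} = \left(- \frac{131}{16}\right)^{2} = \frac{17161}{256}$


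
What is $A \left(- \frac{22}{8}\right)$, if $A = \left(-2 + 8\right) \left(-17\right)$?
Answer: $\frac{561}{2} \approx 280.5$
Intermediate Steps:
$A = -102$ ($A = 6 \left(-17\right) = -102$)
$A \left(- \frac{22}{8}\right) = - 102 \left(- \frac{22}{8}\right) = - 102 \left(\left(-22\right) \frac{1}{8}\right) = \left(-102\right) \left(- \frac{11}{4}\right) = \frac{561}{2}$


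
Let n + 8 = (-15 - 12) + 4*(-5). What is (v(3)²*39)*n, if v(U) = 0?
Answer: 0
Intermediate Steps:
n = -55 (n = -8 + ((-15 - 12) + 4*(-5)) = -8 + (-27 - 20) = -8 - 47 = -55)
(v(3)²*39)*n = (0²*39)*(-55) = (0*39)*(-55) = 0*(-55) = 0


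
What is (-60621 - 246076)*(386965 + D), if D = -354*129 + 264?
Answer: -104756347411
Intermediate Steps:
D = -45402 (D = -45666 + 264 = -45402)
(-60621 - 246076)*(386965 + D) = (-60621 - 246076)*(386965 - 45402) = -306697*341563 = -104756347411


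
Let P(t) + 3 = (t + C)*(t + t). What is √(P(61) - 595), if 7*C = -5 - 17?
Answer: 2*√79142/7 ≈ 80.378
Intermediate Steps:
C = -22/7 (C = (-5 - 17)/7 = (⅐)*(-22) = -22/7 ≈ -3.1429)
P(t) = -3 + 2*t*(-22/7 + t) (P(t) = -3 + (t - 22/7)*(t + t) = -3 + (-22/7 + t)*(2*t) = -3 + 2*t*(-22/7 + t))
√(P(61) - 595) = √((-3 + 2*61² - 44/7*61) - 595) = √((-3 + 2*3721 - 2684/7) - 595) = √((-3 + 7442 - 2684/7) - 595) = √(49389/7 - 595) = √(45224/7) = 2*√79142/7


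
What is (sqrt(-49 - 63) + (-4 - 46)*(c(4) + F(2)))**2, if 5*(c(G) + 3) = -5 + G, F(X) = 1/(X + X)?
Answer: 86577/4 + 1180*I*sqrt(7) ≈ 21644.0 + 3122.0*I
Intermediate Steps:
F(X) = 1/(2*X)
c(G) = -4 + G/5 (c(G) = -3 + (-5 + G)/5 = -3 + (-1 + G/5) = -4 + G/5)
(sqrt(-49 - 63) + (-4 - 46)*(c(4) + F(2)))**2 = (sqrt(-49 - 63) + (-4 - 46)*((-4 + (1/5)*4) + (1/2)/2))**2 = (sqrt(-112) - 50*((-4 + 4/5) + (1/2)*(1/2)))**2 = (4*I*sqrt(7) - 50*(-16/5 + 1/4))**2 = (4*I*sqrt(7) - 50*(-59/20))**2 = (4*I*sqrt(7) + 295/2)**2 = (295/2 + 4*I*sqrt(7))**2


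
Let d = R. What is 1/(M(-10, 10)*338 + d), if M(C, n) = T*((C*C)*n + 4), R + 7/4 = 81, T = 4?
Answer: 4/5429949 ≈ 7.3666e-7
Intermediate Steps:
R = 317/4 (R = -7/4 + 81 = 317/4 ≈ 79.250)
M(C, n) = 16 + 4*n*C**2 (M(C, n) = 4*((C*C)*n + 4) = 4*(C**2*n + 4) = 4*(n*C**2 + 4) = 4*(4 + n*C**2) = 16 + 4*n*C**2)
d = 317/4 ≈ 79.250
1/(M(-10, 10)*338 + d) = 1/((16 + 4*10*(-10)**2)*338 + 317/4) = 1/((16 + 4*10*100)*338 + 317/4) = 1/((16 + 4000)*338 + 317/4) = 1/(4016*338 + 317/4) = 1/(1357408 + 317/4) = 1/(5429949/4) = 4/5429949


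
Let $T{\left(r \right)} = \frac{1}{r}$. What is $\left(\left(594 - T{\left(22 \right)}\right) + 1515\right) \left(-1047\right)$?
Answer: $- \frac{48577659}{22} \approx -2.2081 \cdot 10^{6}$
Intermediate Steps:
$\left(\left(594 - T{\left(22 \right)}\right) + 1515\right) \left(-1047\right) = \left(\left(594 - \frac{1}{22}\right) + 1515\right) \left(-1047\right) = \left(\frac{13067}{22} + 1515\right) \left(-1047\right) = \frac{46397}{22} \left(-1047\right) = - \frac{48577659}{22}$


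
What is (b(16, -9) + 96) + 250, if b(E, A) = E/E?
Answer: 347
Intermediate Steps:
b(E, A) = 1
(b(16, -9) + 96) + 250 = (1 + 96) + 250 = 97 + 250 = 347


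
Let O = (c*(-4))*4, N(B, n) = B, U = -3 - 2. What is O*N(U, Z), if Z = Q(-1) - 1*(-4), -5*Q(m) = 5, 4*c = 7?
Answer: 140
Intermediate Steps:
c = 7/4 (c = (1/4)*7 = 7/4 ≈ 1.7500)
Q(m) = -1 (Q(m) = -1/5*5 = -1)
U = -5
Z = 3 (Z = -1 - 1*(-4) = -1 + 4 = 3)
O = -28 (O = ((7/4)*(-4))*4 = -7*4 = -28)
O*N(U, Z) = -28*(-5) = 140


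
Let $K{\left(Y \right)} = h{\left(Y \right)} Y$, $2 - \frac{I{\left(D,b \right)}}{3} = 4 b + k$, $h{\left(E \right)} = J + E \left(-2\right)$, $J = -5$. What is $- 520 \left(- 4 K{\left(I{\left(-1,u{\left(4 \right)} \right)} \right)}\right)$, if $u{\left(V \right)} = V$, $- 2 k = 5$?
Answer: $-4592640$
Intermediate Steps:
$h{\left(E \right)} = -5 - 2 E$ ($h{\left(E \right)} = -5 + E \left(-2\right) = -5 - 2 E$)
$k = - \frac{5}{2}$ ($k = \left(- \frac{1}{2}\right) 5 = - \frac{5}{2} \approx -2.5$)
$I{\left(D,b \right)} = \frac{27}{2} - 12 b$ ($I{\left(D,b \right)} = 6 - 3 \left(4 b - \frac{5}{2}\right) = 6 - 3 \left(- \frac{5}{2} + 4 b\right) = 6 - \left(- \frac{15}{2} + 12 b\right) = \frac{27}{2} - 12 b$)
$K{\left(Y \right)} = Y \left(-5 - 2 Y\right)$ ($K{\left(Y \right)} = \left(-5 - 2 Y\right) Y = Y \left(-5 - 2 Y\right)$)
$- 520 \left(- 4 K{\left(I{\left(-1,u{\left(4 \right)} \right)} \right)}\right) = - 520 \left(- 4 \left(- \left(\frac{27}{2} - 48\right) \left(5 + 2 \left(\frac{27}{2} - 48\right)\right)\right)\right) = - 520 \left(- 4 \left(\left(-1\right) \left(- \frac{69}{2}\right) \left(5 + 2 \left(- \frac{69}{2}\right)\right)\right)\right) = - 520 \left(- 4 \left(\left(-1\right) \left(- \frac{69}{2}\right) \left(5 - 69\right)\right)\right) = - 520 \left(- 4 \left(\left(-1\right) \left(- \frac{69}{2}\right) \left(-64\right)\right)\right) = - 520 \left(\left(-4\right) \left(-2208\right)\right) = \left(-520\right) 8832 = -4592640$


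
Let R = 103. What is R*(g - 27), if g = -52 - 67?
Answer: -15038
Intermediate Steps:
g = -119
R*(g - 27) = 103*(-119 - 27) = 103*(-146) = -15038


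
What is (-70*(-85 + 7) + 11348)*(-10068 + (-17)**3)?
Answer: -251800648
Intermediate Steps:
(-70*(-85 + 7) + 11348)*(-10068 + (-17)**3) = (-70*(-78) + 11348)*(-10068 - 4913) = (5460 + 11348)*(-14981) = 16808*(-14981) = -251800648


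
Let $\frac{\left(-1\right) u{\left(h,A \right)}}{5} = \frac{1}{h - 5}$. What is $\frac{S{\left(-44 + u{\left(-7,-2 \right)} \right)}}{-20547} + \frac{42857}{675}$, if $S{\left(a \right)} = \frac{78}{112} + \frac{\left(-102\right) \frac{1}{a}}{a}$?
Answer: $\frac{499571454227873}{7868280508200} \approx 63.492$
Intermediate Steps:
$u{\left(h,A \right)} = - \frac{5}{-5 + h}$ ($u{\left(h,A \right)} = - \frac{5}{h - 5} = - \frac{5}{-5 + h}$)
$S{\left(a \right)} = \frac{39}{56} - \frac{102}{a^{2}}$ ($S{\left(a \right)} = 78 \cdot \frac{1}{112} - \frac{102}{a^{2}} = \frac{39}{56} - \frac{102}{a^{2}}$)
$\frac{S{\left(-44 + u{\left(-7,-2 \right)} \right)}}{-20547} + \frac{42857}{675} = \frac{\frac{39}{56} - \frac{102}{\left(-44 - \frac{5}{-5 - 7}\right)^{2}}}{-20547} + \frac{42857}{675} = \left(\frac{39}{56} - \frac{102}{\left(-44 - \frac{5}{-12}\right)^{2}}\right) \left(- \frac{1}{20547}\right) + 42857 \cdot \frac{1}{675} = \left(\frac{39}{56} - \frac{102}{\left(-44 - - \frac{5}{12}\right)^{2}}\right) \left(- \frac{1}{20547}\right) + \frac{42857}{675} = \left(\frac{39}{56} - \frac{102}{\left(-44 + \frac{5}{12}\right)^{2}}\right) \left(- \frac{1}{20547}\right) + \frac{42857}{675} = \left(\frac{39}{56} - \frac{102}{\frac{273529}{144}}\right) \left(- \frac{1}{20547}\right) + \frac{42857}{675} = \left(\frac{39}{56} - \frac{14688}{273529}\right) \left(- \frac{1}{20547}\right) + \frac{42857}{675} = \frac{9845103}{15317624} \left(- \frac{1}{20547}\right) + \frac{42857}{675} = - \frac{3281701}{104910406776} + \frac{42857}{675} = \frac{499571454227873}{7868280508200}$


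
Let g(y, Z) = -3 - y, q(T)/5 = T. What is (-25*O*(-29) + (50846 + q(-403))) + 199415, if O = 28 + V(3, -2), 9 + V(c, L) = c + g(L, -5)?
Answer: 263471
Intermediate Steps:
q(T) = 5*T
V(c, L) = -12 + c - L (V(c, L) = -9 + (c + (-3 - L)) = -9 + (-3 + c - L) = -12 + c - L)
O = 21 (O = 28 + (-12 + 3 - 1*(-2)) = 28 + (-12 + 3 + 2) = 28 - 7 = 21)
(-25*O*(-29) + (50846 + q(-403))) + 199415 = (-25*21*(-29) + (50846 + 5*(-403))) + 199415 = (-525*(-29) + (50846 - 2015)) + 199415 = (15225 + 48831) + 199415 = 64056 + 199415 = 263471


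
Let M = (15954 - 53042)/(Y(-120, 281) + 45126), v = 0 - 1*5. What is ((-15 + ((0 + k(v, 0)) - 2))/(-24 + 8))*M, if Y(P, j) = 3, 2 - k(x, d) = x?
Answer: -23180/45129 ≈ -0.51364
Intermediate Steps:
v = -5 (v = 0 - 5 = -5)
k(x, d) = 2 - x
M = -37088/45129 (M = (15954 - 53042)/(3 + 45126) = -37088/45129 ≈ -0.82182)
((-15 + ((0 + k(v, 0)) - 2))/(-24 + 8))*M = ((-15 + ((0 + (2 - 1*(-5))) - 2))/(-24 + 8))*(-37088/45129) = ((-15 + ((0 + (2 + 5)) - 2))/(-16))*(-37088/45129) = ((-15 + ((0 + 7) - 2))*(-1/16))*(-37088/45129) = ((-15 + (7 - 2))*(-1/16))*(-37088/45129) = ((-15 + 5)*(-1/16))*(-37088/45129) = -10*(-1/16)*(-37088/45129) = (5/8)*(-37088/45129) = -23180/45129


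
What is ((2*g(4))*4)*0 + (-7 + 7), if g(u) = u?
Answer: 0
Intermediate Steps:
((2*g(4))*4)*0 + (-7 + 7) = ((2*4)*4)*0 + (-7 + 7) = (8*4)*0 + 0 = 32*0 + 0 = 0 + 0 = 0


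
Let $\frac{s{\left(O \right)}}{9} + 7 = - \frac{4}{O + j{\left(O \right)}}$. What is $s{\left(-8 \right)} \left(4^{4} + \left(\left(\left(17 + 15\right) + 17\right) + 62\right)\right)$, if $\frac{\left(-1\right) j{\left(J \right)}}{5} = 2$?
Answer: $-22387$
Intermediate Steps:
$j{\left(J \right)} = -10$ ($j{\left(J \right)} = \left(-5\right) 2 = -10$)
$s{\left(O \right)} = -63 - \frac{36}{-10 + O}$ ($s{\left(O \right)} = -63 + 9 \left(- \frac{4}{O - 10}\right) = -63 + 9 \left(- \frac{4}{-10 + O}\right) = -63 - \frac{36}{-10 + O}$)
$s{\left(-8 \right)} \left(4^{4} + \left(\left(\left(17 + 15\right) + 17\right) + 62\right)\right) = \frac{9 \left(66 - -56\right)}{-10 - 8} \left(4^{4} + \left(\left(\left(17 + 15\right) + 17\right) + 62\right)\right) = \frac{9 \left(66 + 56\right)}{-18} \left(256 + \left(\left(32 + 17\right) + 62\right)\right) = 9 \left(- \frac{1}{18}\right) 122 \left(256 + \left(49 + 62\right)\right) = - 61 \left(256 + 111\right) = \left(-61\right) 367 = -22387$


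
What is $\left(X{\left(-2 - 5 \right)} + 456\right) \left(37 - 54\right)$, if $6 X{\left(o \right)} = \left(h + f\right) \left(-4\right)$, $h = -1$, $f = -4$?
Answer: $- \frac{23426}{3} \approx -7808.7$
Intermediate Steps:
$X{\left(o \right)} = \frac{10}{3}$ ($X{\left(o \right)} = \frac{\left(-1 - 4\right) \left(-4\right)}{6} = \frac{\left(-5\right) \left(-4\right)}{6} = \frac{1}{6} \cdot 20 = \frac{10}{3}$)
$\left(X{\left(-2 - 5 \right)} + 456\right) \left(37 - 54\right) = \left(\frac{10}{3} + 456\right) \left(37 - 54\right) = \frac{1378}{3} \left(-17\right) = - \frac{23426}{3}$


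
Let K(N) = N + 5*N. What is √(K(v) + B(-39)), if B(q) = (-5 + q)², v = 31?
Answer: √2122 ≈ 46.065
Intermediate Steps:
K(N) = 6*N
√(K(v) + B(-39)) = √(6*31 + (-5 - 39)²) = √(186 + (-44)²) = √(186 + 1936) = √2122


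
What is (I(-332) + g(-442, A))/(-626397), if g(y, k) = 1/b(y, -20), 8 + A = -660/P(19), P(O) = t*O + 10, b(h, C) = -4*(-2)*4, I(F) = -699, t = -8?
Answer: 22367/20044704 ≈ 0.0011159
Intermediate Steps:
b(h, C) = 32 (b(h, C) = 8*4 = 32)
P(O) = 10 - 8*O (P(O) = -8*O + 10 = 10 - 8*O)
A = -238/71 (A = -8 - 660/(10 - 8*19) = -8 - 660/(10 - 152) = -8 - 660/(-142) = -8 - 660*(-1/142) = -8 + 330/71 = -238/71 ≈ -3.3521)
g(y, k) = 1/32
(I(-332) + g(-442, A))/(-626397) = (-699 + 1/32)/(-626397) = -22367/32*(-1/626397) = 22367/20044704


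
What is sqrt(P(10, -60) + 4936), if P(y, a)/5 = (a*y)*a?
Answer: 2*sqrt(46234) ≈ 430.04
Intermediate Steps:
P(y, a) = 5*y*a**2 (P(y, a) = 5*((a*y)*a) = 5*(y*a**2) = 5*y*a**2)
sqrt(P(10, -60) + 4936) = sqrt(5*10*(-60)**2 + 4936) = sqrt(5*10*3600 + 4936) = sqrt(180000 + 4936) = sqrt(184936) = 2*sqrt(46234)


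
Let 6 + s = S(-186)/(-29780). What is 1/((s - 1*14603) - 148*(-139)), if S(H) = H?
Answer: 14890/88789163 ≈ 0.00016770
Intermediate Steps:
s = -89247/14890 (s = -6 - 186/(-29780) = -6 - 186*(-1/29780) = -6 + 93/14890 = -89247/14890 ≈ -5.9938)
1/((s - 1*14603) - 148*(-139)) = 1/((-89247/14890 - 1*14603) - 148*(-139)) = 1/((-89247/14890 - 14603) + 20572) = 1/(-217527917/14890 + 20572) = 1/(88789163/14890) = 14890/88789163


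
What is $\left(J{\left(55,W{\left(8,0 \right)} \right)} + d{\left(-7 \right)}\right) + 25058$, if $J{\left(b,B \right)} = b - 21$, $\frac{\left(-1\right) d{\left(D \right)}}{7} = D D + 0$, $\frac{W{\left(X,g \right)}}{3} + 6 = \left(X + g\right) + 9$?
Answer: $24749$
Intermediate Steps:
$W{\left(X,g \right)} = 9 + 3 X + 3 g$ ($W{\left(X,g \right)} = -18 + 3 \left(\left(X + g\right) + 9\right) = -18 + 3 \left(9 + X + g\right) = -18 + \left(27 + 3 X + 3 g\right) = 9 + 3 X + 3 g$)
$d{\left(D \right)} = - 7 D^{2}$ ($d{\left(D \right)} = - 7 \left(D D + 0\right) = - 7 \left(D^{2} + 0\right) = - 7 D^{2}$)
$J{\left(b,B \right)} = -21 + b$ ($J{\left(b,B \right)} = b - 21 = -21 + b$)
$\left(J{\left(55,W{\left(8,0 \right)} \right)} + d{\left(-7 \right)}\right) + 25058 = \left(\left(-21 + 55\right) - 7 \left(-7\right)^{2}\right) + 25058 = \left(34 - 343\right) + 25058 = -309 + 25058 = 24749$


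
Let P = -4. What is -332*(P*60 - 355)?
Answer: 197540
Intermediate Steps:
-332*(P*60 - 355) = -332*(-4*60 - 355) = -332*(-240 - 355) = -332*(-595) = 197540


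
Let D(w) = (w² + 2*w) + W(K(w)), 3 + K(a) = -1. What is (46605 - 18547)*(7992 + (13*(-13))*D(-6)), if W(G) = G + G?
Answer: 148370704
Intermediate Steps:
K(a) = -4 (K(a) = -3 - 1 = -4)
W(G) = 2*G
D(w) = -8 + w² + 2*w (D(w) = (w² + 2*w) + 2*(-4) = (w² + 2*w) - 8 = -8 + w² + 2*w)
(46605 - 18547)*(7992 + (13*(-13))*D(-6)) = (46605 - 18547)*(7992 + (13*(-13))*(-8 + (-6)² + 2*(-6))) = 28058*(7992 - 169*(-8 + 36 - 12)) = 28058*(7992 - 169*16) = 28058*(7992 - 2704) = 28058*5288 = 148370704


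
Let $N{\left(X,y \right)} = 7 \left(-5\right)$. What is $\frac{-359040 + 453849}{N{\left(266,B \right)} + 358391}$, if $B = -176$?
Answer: $\frac{31603}{119452} \approx 0.26457$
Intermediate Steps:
$N{\left(X,y \right)} = -35$
$\frac{-359040 + 453849}{N{\left(266,B \right)} + 358391} = \frac{-359040 + 453849}{-35 + 358391} = \frac{94809}{358356} = 94809 \cdot \frac{1}{358356} = \frac{31603}{119452}$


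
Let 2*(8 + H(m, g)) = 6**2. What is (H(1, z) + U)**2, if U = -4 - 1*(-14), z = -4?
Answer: 400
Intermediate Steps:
H(m, g) = 10 (H(m, g) = -8 + (1/2)*6**2 = -8 + (1/2)*36 = -8 + 18 = 10)
U = 10 (U = -4 + 14 = 10)
(H(1, z) + U)**2 = (10 + 10)**2 = 20**2 = 400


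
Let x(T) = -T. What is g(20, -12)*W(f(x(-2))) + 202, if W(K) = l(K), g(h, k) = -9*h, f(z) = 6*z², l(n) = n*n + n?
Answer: -107798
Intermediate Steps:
l(n) = n + n² (l(n) = n² + n = n + n²)
W(K) = K*(1 + K)
g(20, -12)*W(f(x(-2))) + 202 = (-9*20)*((6*(-1*(-2))²)*(1 + 6*(-1*(-2))²)) + 202 = -180*6*2²*(1 + 6*2²) + 202 = -180*6*4*(1 + 6*4) + 202 = -4320*(1 + 24) + 202 = -4320*25 + 202 = -180*600 + 202 = -108000 + 202 = -107798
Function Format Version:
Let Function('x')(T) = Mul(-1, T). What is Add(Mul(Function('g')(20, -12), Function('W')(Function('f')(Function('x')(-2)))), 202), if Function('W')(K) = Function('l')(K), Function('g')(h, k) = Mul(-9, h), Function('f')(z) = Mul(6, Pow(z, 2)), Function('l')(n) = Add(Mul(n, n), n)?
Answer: -107798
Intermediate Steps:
Function('l')(n) = Add(n, Pow(n, 2)) (Function('l')(n) = Add(Pow(n, 2), n) = Add(n, Pow(n, 2)))
Function('W')(K) = Mul(K, Add(1, K))
Add(Mul(Function('g')(20, -12), Function('W')(Function('f')(Function('x')(-2)))), 202) = Add(Mul(Mul(-9, 20), Mul(Mul(6, Pow(Mul(-1, -2), 2)), Add(1, Mul(6, Pow(Mul(-1, -2), 2))))), 202) = Add(Mul(-180, Mul(Mul(6, Pow(2, 2)), Add(1, Mul(6, Pow(2, 2))))), 202) = Add(Mul(-180, Mul(Mul(6, 4), Add(1, Mul(6, 4)))), 202) = Add(Mul(-180, Mul(24, Add(1, 24))), 202) = Add(Mul(-180, Mul(24, 25)), 202) = Add(Mul(-180, 600), 202) = Add(-108000, 202) = -107798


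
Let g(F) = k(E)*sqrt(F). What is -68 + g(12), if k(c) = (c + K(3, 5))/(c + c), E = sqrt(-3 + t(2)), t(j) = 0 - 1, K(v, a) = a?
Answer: -68 + sqrt(3)*(2 - 5*I)/2 ≈ -66.268 - 4.3301*I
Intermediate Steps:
t(j) = -1
E = 2*I (E = sqrt(-3 - 1) = sqrt(-4) = 2*I ≈ 2.0*I)
k(c) = (5 + c)/(2*c) (k(c) = (c + 5)/(c + c) = (5 + c)/((2*c)) = (5 + c)*(1/(2*c)) = (5 + c)/(2*c))
g(F) = -I*sqrt(F)*(5 + 2*I)/4 (g(F) = ((5 + 2*I)/(2*((2*I))))*sqrt(F) = ((-I/2)*(5 + 2*I)/2)*sqrt(F) = (-I*(5 + 2*I)/4)*sqrt(F) = -I*sqrt(F)*(5 + 2*I)/4)
-68 + g(12) = -68 + sqrt(12)*(2 - 5*I)/4 = -68 + (2*sqrt(3))*(2 - 5*I)/4 = -68 + sqrt(3)*(2 - 5*I)/2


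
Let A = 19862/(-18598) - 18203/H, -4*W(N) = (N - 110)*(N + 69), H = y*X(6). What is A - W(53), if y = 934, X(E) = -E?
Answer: -90482393273/52111596 ≈ -1736.3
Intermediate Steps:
H = -5604 (H = 934*(-1*6) = 934*(-6) = -5604)
W(N) = -(-110 + N)*(69 + N)/4 (W(N) = -(N - 110)*(N + 69)/4 = -(-110 + N)*(69 + N)/4)
A = 113616373/52111596 (A = 19862/(-18598) - 18203/(-5604) = 19862*(-1/18598) - 18203*(-1/5604) = -9931/9299 + 18203/5604 = 113616373/52111596 ≈ 2.1803)
A - W(53) = 113616373/52111596 - (3795/2 - 1/4*53**2 + (41/4)*53) = 113616373/52111596 - (3795/2 - 1/4*2809 + 2173/4) = 113616373/52111596 - (3795/2 - 2809/4 + 2173/4) = 113616373/52111596 - 1*3477/2 = 113616373/52111596 - 3477/2 = -90482393273/52111596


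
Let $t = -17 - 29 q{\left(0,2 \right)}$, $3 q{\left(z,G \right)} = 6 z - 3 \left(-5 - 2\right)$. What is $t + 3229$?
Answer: $3009$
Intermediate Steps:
$q{\left(z,G \right)} = 7 + 2 z$ ($q{\left(z,G \right)} = \frac{6 z - 3 \left(-5 - 2\right)}{3} = \frac{6 z - -21}{3} = \frac{6 z + 21}{3} = \frac{21 + 6 z}{3} = 7 + 2 z$)
$t = -220$ ($t = -17 - 29 \left(7 + 2 \cdot 0\right) = -17 - 29 \left(7 + 0\right) = -17 - 203 = -220$)
$t + 3229 = -220 + 3229 = 3009$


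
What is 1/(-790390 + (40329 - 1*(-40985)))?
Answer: -1/709076 ≈ -1.4103e-6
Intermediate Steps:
1/(-790390 + (40329 - 1*(-40985))) = 1/(-790390 + (40329 + 40985)) = 1/(-790390 + 81314) = 1/(-709076) = -1/709076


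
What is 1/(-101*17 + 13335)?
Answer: 1/11618 ≈ 8.6073e-5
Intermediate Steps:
1/(-101*17 + 13335) = 1/(-1717 + 13335) = 1/11618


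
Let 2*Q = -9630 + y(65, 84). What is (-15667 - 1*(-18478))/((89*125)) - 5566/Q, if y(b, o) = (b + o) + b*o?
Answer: 135146531/44733625 ≈ 3.0211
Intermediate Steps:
y(b, o) = b + o + b*o
Q = -4021/2 (Q = (-9630 + (65 + 84 + 65*84))/2 = (-9630 + (65 + 84 + 5460))/2 = (-9630 + 5609)/2 = (½)*(-4021) = -4021/2 ≈ -2010.5)
(-15667 - 1*(-18478))/((89*125)) - 5566/Q = (-15667 - 1*(-18478))/((89*125)) - 5566/(-4021/2) = (-15667 + 18478)/11125 - 5566*(-2/4021) = 2811*(1/11125) + 11132/4021 = 2811/11125 + 11132/4021 = 135146531/44733625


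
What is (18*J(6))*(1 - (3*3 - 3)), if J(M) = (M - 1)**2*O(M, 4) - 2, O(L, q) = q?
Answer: -8820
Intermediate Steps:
J(M) = -2 + 4*(-1 + M)**2 (J(M) = (M - 1)**2*4 - 2 = (-1 + M)**2*4 - 2 = 4*(-1 + M)**2 - 2 = -2 + 4*(-1 + M)**2)
(18*J(6))*(1 - (3*3 - 3)) = (18*(-2 + 4*(-1 + 6)**2))*(1 - (3*3 - 3)) = (18*(-2 + 4*5**2))*(1 - (9 - 3)) = (18*(-2 + 4*25))*(1 - 1*6) = (18*(-2 + 100))*(1 - 6) = (18*98)*(-5) = 1764*(-5) = -8820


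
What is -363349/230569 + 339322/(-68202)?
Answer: -51509131358/7862633469 ≈ -6.5511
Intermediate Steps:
-363349/230569 + 339322/(-68202) = -363349*1/230569 + 339322*(-1/68202) = -363349/230569 - 169661/34101 = -51509131358/7862633469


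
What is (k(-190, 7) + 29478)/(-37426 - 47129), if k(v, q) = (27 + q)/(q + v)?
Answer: -1078888/3094713 ≈ -0.34862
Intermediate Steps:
k(v, q) = (27 + q)/(q + v)
(k(-190, 7) + 29478)/(-37426 - 47129) = ((27 + 7)/(7 - 190) + 29478)/(-37426 - 47129) = (34/(-183) + 29478)/(-84555) = (-1/183*34 + 29478)*(-1/84555) = (-34/183 + 29478)*(-1/84555) = (5394440/183)*(-1/84555) = -1078888/3094713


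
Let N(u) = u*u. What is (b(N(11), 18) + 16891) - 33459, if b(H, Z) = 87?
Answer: -16481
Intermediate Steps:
N(u) = u²
(b(N(11), 18) + 16891) - 33459 = (87 + 16891) - 33459 = 16978 - 33459 = -16481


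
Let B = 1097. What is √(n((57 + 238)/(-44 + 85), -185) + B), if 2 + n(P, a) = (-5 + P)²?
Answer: √1848795/41 ≈ 33.164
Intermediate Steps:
n(P, a) = -2 + (-5 + P)²
√(n((57 + 238)/(-44 + 85), -185) + B) = √((-2 + (-5 + (57 + 238)/(-44 + 85))²) + 1097) = √((-2 + (-5 + 295/41)²) + 1097) = √((-2 + (90/41)²) + 1097) = √((-2 + 8100/1681) + 1097) = √(4738/1681 + 1097) = √(1848795/1681) = √1848795/41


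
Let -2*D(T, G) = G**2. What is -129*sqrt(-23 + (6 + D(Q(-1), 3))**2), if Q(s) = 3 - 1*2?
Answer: -129*I*sqrt(83)/2 ≈ -587.62*I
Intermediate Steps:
Q(s) = 1 (Q(s) = 3 - 2 = 1)
D(T, G) = -G**2/2
-129*sqrt(-23 + (6 + D(Q(-1), 3))**2) = -129*sqrt(-23 + (6 - 1/2*3**2)**2) = -129*sqrt(-23 + (6 - 1/2*9)**2) = -129*sqrt(-23 + (6 - 9/2)**2) = -129*sqrt(-23 + (3/2)**2) = -129*sqrt(-23 + 9/4) = -129*I*sqrt(83)/2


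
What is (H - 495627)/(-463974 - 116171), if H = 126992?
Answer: 73727/116029 ≈ 0.63542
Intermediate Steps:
(H - 495627)/(-463974 - 116171) = (126992 - 495627)/(-463974 - 116171) = -368635/(-580145) = -368635*(-1/580145) = 73727/116029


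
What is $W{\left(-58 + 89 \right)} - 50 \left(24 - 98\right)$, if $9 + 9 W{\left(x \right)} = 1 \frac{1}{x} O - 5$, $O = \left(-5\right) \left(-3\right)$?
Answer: $\frac{1031881}{279} \approx 3698.5$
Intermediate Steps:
$O = 15$
$W{\left(x \right)} = - \frac{14}{9} + \frac{5}{3 x}$ ($W{\left(x \right)} = -1 + \frac{1 \frac{1}{x} 15 - 5}{9} = -1 + \frac{\frac{1}{x} 15 - 5}{9} = -1 + \frac{\frac{15}{x} - 5}{9} = -1 + \frac{-5 + \frac{15}{x}}{9} = -1 - \left(\frac{5}{9} - \frac{5}{3 x}\right) = - \frac{14}{9} + \frac{5}{3 x}$)
$W{\left(-58 + 89 \right)} - 50 \left(24 - 98\right) = \frac{15 - 14 \left(-58 + 89\right)}{9 \left(-58 + 89\right)} - 50 \left(24 - 98\right) = \frac{15 - 434}{9 \cdot 31} - 50 \left(-74\right) = \frac{1}{9} \cdot \frac{1}{31} \left(15 - 434\right) - -3700 = \frac{1}{9} \cdot \frac{1}{31} \left(-419\right) + 3700 = - \frac{419}{279} + 3700 = \frac{1031881}{279}$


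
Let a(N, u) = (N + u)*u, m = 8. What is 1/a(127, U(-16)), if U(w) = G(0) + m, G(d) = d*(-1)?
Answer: 1/1080 ≈ 0.00092593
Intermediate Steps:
G(d) = -d
U(w) = 8 (U(w) = -1*0 + 8 = 0 + 8 = 8)
a(N, u) = u*(N + u)
1/a(127, U(-16)) = 1/(8*(127 + 8)) = 1/(8*135) = 1/1080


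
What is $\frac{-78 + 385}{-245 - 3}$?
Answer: $- \frac{307}{248} \approx -1.2379$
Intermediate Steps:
$\frac{-78 + 385}{-245 - 3} = \frac{307}{-248} = 307 \left(- \frac{1}{248}\right) = - \frac{307}{248}$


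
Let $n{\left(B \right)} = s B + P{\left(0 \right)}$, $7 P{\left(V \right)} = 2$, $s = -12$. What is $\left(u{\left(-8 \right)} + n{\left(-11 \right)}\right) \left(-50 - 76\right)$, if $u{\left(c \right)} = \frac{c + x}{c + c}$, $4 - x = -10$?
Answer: $- \frac{66483}{4} \approx -16621.0$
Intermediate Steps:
$x = 14$ ($x = 4 - -10 = 4 + 10 = 14$)
$P{\left(V \right)} = \frac{2}{7}$ ($P{\left(V \right)} = \frac{1}{7} \cdot 2 = \frac{2}{7}$)
$n{\left(B \right)} = \frac{2}{7} - 12 B$ ($n{\left(B \right)} = - 12 B + \frac{2}{7} = \frac{2}{7} - 12 B$)
$u{\left(c \right)} = \frac{14 + c}{2 c}$ ($u{\left(c \right)} = \frac{c + 14}{c + c} = \frac{14 + c}{2 c}$)
$\left(u{\left(-8 \right)} + n{\left(-11 \right)}\right) \left(-50 - 76\right) = \left(\frac{14 - 8}{2 \left(-8\right)} + \left(\frac{2}{7} - -132\right)\right) \left(-50 - 76\right) = \left(\frac{1}{2} \left(- \frac{1}{8}\right) 6 + \left(\frac{2}{7} + 132\right)\right) \left(-126\right) = \left(- \frac{3}{8} + \frac{926}{7}\right) \left(-126\right) = \frac{7387}{56} \left(-126\right) = - \frac{66483}{4}$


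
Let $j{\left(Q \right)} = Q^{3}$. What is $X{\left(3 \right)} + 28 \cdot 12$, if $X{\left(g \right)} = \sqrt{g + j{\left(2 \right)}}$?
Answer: $336 + \sqrt{11} \approx 339.32$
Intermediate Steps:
$X{\left(g \right)} = \sqrt{8 + g}$ ($X{\left(g \right)} = \sqrt{g + 2^{3}} = \sqrt{g + 8} = \sqrt{8 + g}$)
$X{\left(3 \right)} + 28 \cdot 12 = \sqrt{8 + 3} + 28 \cdot 12 = \sqrt{11} + 336 = 336 + \sqrt{11}$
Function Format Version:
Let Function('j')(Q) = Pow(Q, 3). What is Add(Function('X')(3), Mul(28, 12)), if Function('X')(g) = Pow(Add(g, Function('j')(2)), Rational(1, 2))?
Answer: Add(336, Pow(11, Rational(1, 2))) ≈ 339.32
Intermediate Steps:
Function('X')(g) = Pow(Add(8, g), Rational(1, 2)) (Function('X')(g) = Pow(Add(g, Pow(2, 3)), Rational(1, 2)) = Pow(Add(g, 8), Rational(1, 2)) = Pow(Add(8, g), Rational(1, 2)))
Add(Function('X')(3), Mul(28, 12)) = Add(Pow(Add(8, 3), Rational(1, 2)), Mul(28, 12)) = Add(Pow(11, Rational(1, 2)), 336) = Add(336, Pow(11, Rational(1, 2)))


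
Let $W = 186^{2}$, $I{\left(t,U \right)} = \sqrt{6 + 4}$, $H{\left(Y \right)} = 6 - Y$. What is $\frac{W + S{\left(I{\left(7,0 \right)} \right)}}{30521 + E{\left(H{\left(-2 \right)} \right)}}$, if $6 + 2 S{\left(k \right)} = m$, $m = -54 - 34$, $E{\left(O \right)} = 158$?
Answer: $\frac{34549}{30679} \approx 1.1261$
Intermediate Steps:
$m = -88$
$I{\left(t,U \right)} = \sqrt{10}$
$S{\left(k \right)} = -47$ ($S{\left(k \right)} = -3 + \frac{1}{2} \left(-88\right) = -3 - 44 = -47$)
$W = 34596$
$\frac{W + S{\left(I{\left(7,0 \right)} \right)}}{30521 + E{\left(H{\left(-2 \right)} \right)}} = \frac{34596 - 47}{30521 + 158} = \frac{34549}{30679}$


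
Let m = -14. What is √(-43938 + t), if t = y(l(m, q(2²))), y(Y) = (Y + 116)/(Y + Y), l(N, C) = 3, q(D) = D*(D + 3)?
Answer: I*√1581054/6 ≈ 209.57*I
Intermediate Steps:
q(D) = D*(3 + D)
y(Y) = (116 + Y)/(2*Y) (y(Y) = (116 + Y)/((2*Y)) = (116 + Y)*(1/(2*Y)) = (116 + Y)/(2*Y))
t = 119/6 (t = (½)*(116 + 3)/3 = (½)*(⅓)*119 = 119/6 ≈ 19.833)
√(-43938 + t) = √(-43938 + 119/6) = √(-263509/6) = I*√1581054/6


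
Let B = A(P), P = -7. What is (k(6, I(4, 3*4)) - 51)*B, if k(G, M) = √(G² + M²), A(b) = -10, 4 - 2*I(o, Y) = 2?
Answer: 510 - 10*√37 ≈ 449.17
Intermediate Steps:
I(o, Y) = 1 (I(o, Y) = 2 - ½*2 = 2 - 1 = 1)
B = -10
(k(6, I(4, 3*4)) - 51)*B = (√(6² + 1²) - 51)*(-10) = (√(36 + 1) - 51)*(-10) = (√37 - 51)*(-10) = (-51 + √37)*(-10) = 510 - 10*√37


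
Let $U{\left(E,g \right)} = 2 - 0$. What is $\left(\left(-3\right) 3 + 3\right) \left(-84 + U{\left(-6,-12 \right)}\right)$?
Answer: $492$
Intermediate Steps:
$U{\left(E,g \right)} = 2$ ($U{\left(E,g \right)} = 2 + 0 = 2$)
$\left(\left(-3\right) 3 + 3\right) \left(-84 + U{\left(-6,-12 \right)}\right) = \left(\left(-3\right) 3 + 3\right) \left(-84 + 2\right) = \left(-9 + 3\right) \left(-82\right) = \left(-6\right) \left(-82\right) = 492$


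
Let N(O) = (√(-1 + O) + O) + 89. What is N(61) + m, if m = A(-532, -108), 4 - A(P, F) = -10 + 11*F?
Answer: 1352 + 2*√15 ≈ 1359.7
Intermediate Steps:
A(P, F) = 14 - 11*F (A(P, F) = 4 - (-10 + 11*F) = 4 + (10 - 11*F) = 14 - 11*F)
N(O) = 89 + O + √(-1 + O) (N(O) = (O + √(-1 + O)) + 89 = 89 + O + √(-1 + O))
m = 1202 (m = 14 - 11*(-108) = 14 + 1188 = 1202)
N(61) + m = (89 + 61 + √(-1 + 61)) + 1202 = (89 + 61 + √60) + 1202 = (89 + 61 + 2*√15) + 1202 = (150 + 2*√15) + 1202 = 1352 + 2*√15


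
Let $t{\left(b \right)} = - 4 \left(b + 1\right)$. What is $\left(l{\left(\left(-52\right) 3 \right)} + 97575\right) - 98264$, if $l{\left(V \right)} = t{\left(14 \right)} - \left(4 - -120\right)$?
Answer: $-873$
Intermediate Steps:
$t{\left(b \right)} = -4 - 4 b$ ($t{\left(b \right)} = - 4 \left(1 + b\right) = -4 - 4 b$)
$l{\left(V \right)} = -184$ ($l{\left(V \right)} = \left(-4 - 56\right) - \left(4 - -120\right) = \left(-4 - 56\right) - \left(4 + 120\right) = -60 - 124 = -184$)
$\left(l{\left(\left(-52\right) 3 \right)} + 97575\right) - 98264 = \left(-184 + 97575\right) - 98264 = 97391 - 98264 = -873$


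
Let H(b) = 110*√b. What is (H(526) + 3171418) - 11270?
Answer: 3160148 + 110*√526 ≈ 3.1627e+6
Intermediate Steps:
(H(526) + 3171418) - 11270 = (110*√526 + 3171418) - 11270 = (3171418 + 110*√526) - 11270 = 3160148 + 110*√526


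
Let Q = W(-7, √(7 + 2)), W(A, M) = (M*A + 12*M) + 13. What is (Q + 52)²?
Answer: 6400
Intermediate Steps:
W(A, M) = 13 + 12*M + A*M (W(A, M) = (A*M + 12*M) + 13 = (12*M + A*M) + 13 = 13 + 12*M + A*M)
Q = 28 (Q = 13 + 12*√(7 + 2) - 7*√(7 + 2) = 13 + 12*√9 - 7*√9 = 13 + 12*3 - 7*3 = 13 + 36 - 21 = 28)
(Q + 52)² = (28 + 52)² = 80² = 6400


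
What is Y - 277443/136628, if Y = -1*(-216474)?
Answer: 29576132229/136628 ≈ 2.1647e+5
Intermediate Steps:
Y = 216474
Y - 277443/136628 = 216474 - 277443/136628 = 29576132229/136628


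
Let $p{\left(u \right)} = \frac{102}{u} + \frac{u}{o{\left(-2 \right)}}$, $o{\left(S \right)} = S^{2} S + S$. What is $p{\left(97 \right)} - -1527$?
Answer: $\frac{1472801}{970} \approx 1518.4$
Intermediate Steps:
$o{\left(S \right)} = S + S^{3}$ ($o{\left(S \right)} = S^{3} + S = S + S^{3}$)
$p{\left(u \right)} = \frac{102}{u} - \frac{u}{10}$ ($p{\left(u \right)} = \frac{102}{u} + \frac{u}{-2 + \left(-2\right)^{3}} = \frac{102}{u} + \frac{u}{-2 - 8} = \frac{102}{u} + \frac{u}{-10} = \frac{102}{u} + u \left(- \frac{1}{10}\right) = \frac{102}{u} - \frac{u}{10}$)
$p{\left(97 \right)} - -1527 = \left(\frac{102}{97} - \frac{97}{10}\right) - -1527 = \left(102 \cdot \frac{1}{97} - \frac{97}{10}\right) + 1527 = \left(\frac{102}{97} - \frac{97}{10}\right) + 1527 = - \frac{8389}{970} + 1527 = \frac{1472801}{970}$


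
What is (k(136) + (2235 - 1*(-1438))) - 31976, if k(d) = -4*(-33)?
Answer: -28171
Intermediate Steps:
k(d) = 132
(k(136) + (2235 - 1*(-1438))) - 31976 = (132 + (2235 - 1*(-1438))) - 31976 = (132 + (2235 + 1438)) - 31976 = (132 + 3673) - 31976 = 3805 - 31976 = -28171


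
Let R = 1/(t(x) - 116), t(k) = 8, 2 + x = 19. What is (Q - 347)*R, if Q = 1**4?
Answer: 173/54 ≈ 3.2037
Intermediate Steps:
x = 17 (x = -2 + 19 = 17)
Q = 1
R = -1/108 (R = 1/(8 - 116) = 1/(-108) = -1/108 ≈ -0.0092593)
(Q - 347)*R = (1 - 347)*(-1/108) = -346*(-1/108) = 173/54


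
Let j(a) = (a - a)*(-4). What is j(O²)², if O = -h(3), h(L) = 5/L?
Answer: 0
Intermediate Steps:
O = -5/3 ≈ -1.6667
j(a) = 0 (j(a) = 0*(-4) = 0)
j(O²)² = 0² = 0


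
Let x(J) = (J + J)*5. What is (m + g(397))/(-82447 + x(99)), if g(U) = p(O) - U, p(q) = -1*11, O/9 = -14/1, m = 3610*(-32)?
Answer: 115928/81457 ≈ 1.4232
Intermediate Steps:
m = -115520
O = -126 (O = 9*(-14/1) = 9*(-14*1) = 9*(-14) = -126)
p(q) = -11
g(U) = -11 - U
x(J) = 10*J (x(J) = (2*J)*5 = 10*J)
(m + g(397))/(-82447 + x(99)) = (-115520 + (-11 - 1*397))/(-82447 + 10*99) = (-115520 + (-11 - 397))/(-82447 + 990) = (-115520 - 408)/(-81457) = -115928*(-1/81457) = 115928/81457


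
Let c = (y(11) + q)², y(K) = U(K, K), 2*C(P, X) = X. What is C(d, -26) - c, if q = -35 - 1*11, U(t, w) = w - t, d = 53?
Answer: -2129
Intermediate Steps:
C(P, X) = X/2
y(K) = 0 (y(K) = K - K = 0)
q = -46 (q = -35 - 11 = -46)
c = 2116 (c = (0 - 46)² = (-46)² = 2116)
C(d, -26) - c = (½)*(-26) - 1*2116 = -13 - 2116 = -2129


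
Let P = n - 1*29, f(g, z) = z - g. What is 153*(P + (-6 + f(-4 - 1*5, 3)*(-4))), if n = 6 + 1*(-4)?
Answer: -12393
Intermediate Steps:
n = 2 (n = 6 - 4 = 2)
P = -27 (P = 2 - 1*29 = 2 - 29 = -27)
153*(P + (-6 + f(-4 - 1*5, 3)*(-4))) = 153*(-27 + (-6 + (3 - (-4 - 1*5))*(-4))) = 153*(-27 + (-6 + (3 - (-4 - 5))*(-4))) = 153*(-27 + (-6 + (3 - 1*(-9))*(-4))) = 153*(-27 + (-6 + (3 + 9)*(-4))) = 153*(-27 + (-6 + 12*(-4))) = 153*(-27 + (-6 - 48)) = 153*(-27 - 54) = 153*(-81) = -12393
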